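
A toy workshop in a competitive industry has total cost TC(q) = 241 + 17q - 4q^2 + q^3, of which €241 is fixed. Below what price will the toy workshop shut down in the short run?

€13 per unit

Short-run supply begins at min AVC. From VC = 17q - 4q^2 + q^3, AVC = 17 - 4q + q^2.
dAVC/dq = -4 + 2q = 0 gives q = 2. min AVC = 17 - 4·2 + 2^2 = 13.
So the shutdown price is €13.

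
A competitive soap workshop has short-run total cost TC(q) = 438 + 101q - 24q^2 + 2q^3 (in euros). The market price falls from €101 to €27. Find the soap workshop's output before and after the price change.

MC = 101 - 48q + 6q^2; the shutdown threshold is min AVC = €29 (at q = 6).
With P = €101 above the shutdown price, P = MC gives q = 8.
At P = €27 < min AVC = €29, price no longer covers variable cost at any output, so the firm shuts down: q = 0.

Output falls from 8 to 0 (the firm shuts down)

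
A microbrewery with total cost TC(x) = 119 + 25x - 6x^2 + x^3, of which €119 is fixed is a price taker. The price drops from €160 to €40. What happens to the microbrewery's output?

AVC = 25 - 6x + x^2, minimized at x = 3 where min AVC = €16. MC = 25 - 12x + 3x^2.
With P = €160 above the shutdown price, P = MC gives x = 9.
At P = €40 ≥ min AVC, set P = MC: x = 5. The firm stays open but cuts output.

Output falls from 9 to 5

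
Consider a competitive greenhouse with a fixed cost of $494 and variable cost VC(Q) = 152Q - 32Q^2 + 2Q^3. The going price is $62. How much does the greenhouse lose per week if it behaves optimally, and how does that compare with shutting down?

Profit = -$170 at Q = 9

AVC = 152 - 32Q + 2Q^2 has its minimum $24 at Q = 8; price $62 clears that bar, so the firm operates.
MC = 152 - 64Q + 6Q^2. Setting P = MC and taking the root on the rising branch gives Q* = 9.
TR = 62·9 = 558. TC = 494 + 234 = 728. Profit = 558 − 728 = -$170.
By producing, the firm covers all variable cost plus $324 of fixed cost; shutting down would lose the full $494.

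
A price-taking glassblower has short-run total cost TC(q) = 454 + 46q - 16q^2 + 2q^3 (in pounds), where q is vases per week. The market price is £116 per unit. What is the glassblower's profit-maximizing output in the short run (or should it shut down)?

Variable cost is VC = 46q - 16q^2 + 2q^3, so AVC = VC/q = 46 - 16q + 2q^2 and MC = dTC/dq = 46 - 32q + 6q^2.
AVC hits its minimum where MC = AVC, at q = 4, giving min AVC = 46 - 16·4 + 2·4^2 = £14.
P = £116 exceeds min AVC = £14, so the firm stays open.
Solving P = MC: -70 - 32q + 6q^2 = 0 ⇒ q = -5/3 or 7. On the upward-sloping branch, q* = 7.
Check: AVC at q = 7 is £32 ≤ P, so revenue covers variable cost.
Profit = P·q − TC = 116·7 − 678 = £134.

Produce at q = 7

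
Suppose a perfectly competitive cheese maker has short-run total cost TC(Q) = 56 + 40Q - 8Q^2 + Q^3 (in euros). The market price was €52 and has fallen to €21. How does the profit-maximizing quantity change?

MC = 40 - 16Q + 3Q^2; the shutdown threshold is min AVC = €24 (at Q = 4).
At P = €52 ≥ min AVC, set P = MC on the rising branch: Q = 6.
At P = €21 < min AVC = €24, price no longer covers variable cost at any output, so the firm shuts down: Q = 0.

Output falls from 6 to 0 (the firm shuts down)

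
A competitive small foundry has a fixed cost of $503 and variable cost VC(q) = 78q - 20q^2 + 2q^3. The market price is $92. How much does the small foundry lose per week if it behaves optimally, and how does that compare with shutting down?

AVC = 78 - 20q + 2q^2; min AVC = $28 at q = 5. Since P = $92 ≥ min AVC, the firm produces.
MC = 78 - 40q + 6q^2. Setting P = MC and taking the root on the rising branch gives q* = 7.
TR = 92·7 = 644. TC = 503 + 252 = 755. Profit = 644 − 755 = -$111.
By producing, the firm covers all variable cost plus $392 of fixed cost; shutting down would lose the full $503.

Profit = -$111 at q = 7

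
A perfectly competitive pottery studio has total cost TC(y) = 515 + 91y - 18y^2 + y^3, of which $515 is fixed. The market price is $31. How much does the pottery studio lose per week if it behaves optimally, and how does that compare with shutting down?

AVC = 91 - 18y + y^2; min AVC = $10 at y = 9. Since P = $31 ≥ min AVC, the firm produces.
MC = 91 - 36y + 3y^2. Setting P = MC and taking the root on the rising branch gives y* = 10.
TR = 31·10 = 310. TC = 515 + 110 = 625. Profit = 310 − 625 = -$315.
That loss of $315 beats the $515 the firm would lose by shutting down; producing recovers $200 of fixed cost.

Profit = -$315 at y = 10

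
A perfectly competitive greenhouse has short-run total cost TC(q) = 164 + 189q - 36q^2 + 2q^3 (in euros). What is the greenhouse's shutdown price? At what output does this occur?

€27 per unit, at q = 9

The firm shuts down when price falls below the minimum of average variable cost. AVC = VC/q = 189 - 36q + 2q^2.
dAVC/dq = -36 + 4q = 0 gives q = 9. min AVC = 189 - 36·9 + 2·9^2 = 27.
For P < €27 the firm produces nothing.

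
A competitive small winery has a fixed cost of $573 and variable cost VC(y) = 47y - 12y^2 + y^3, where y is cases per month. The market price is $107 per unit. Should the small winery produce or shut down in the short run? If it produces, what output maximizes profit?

Strip out fixed cost: VC = 47y - 12y^2 + y^3. Then AVC = 47 - 12y + y^2 and MC = 47 - 24y + 3y^2.
AVC hits its minimum where MC = AVC, at y = 6, giving min AVC = 47 - 12·6 + 6^2 = $11.
Since P = $107 ≥ min AVC = $11, price covers variable cost and the firm should produce.
P = MC gives -60 - 24y + 3y^2 = 0, with roots -2 and 10. Take the larger (rising MC): y* = 10.
Check: AVC at y = 10 is $27 ≤ P, so revenue covers variable cost.
Profit = P·y − TC = 107·10 − 843 = $227.

Produce at y = 10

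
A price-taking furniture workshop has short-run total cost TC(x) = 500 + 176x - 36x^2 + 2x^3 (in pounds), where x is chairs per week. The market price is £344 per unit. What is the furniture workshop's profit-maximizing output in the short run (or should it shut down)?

Produce at x = 14

Strip out fixed cost: VC = 176x - 36x^2 + 2x^3. Then AVC = 176 - 36x + 2x^2 and MC = 176 - 72x + 6x^2.
The AVC parabola has its vertex at x = 36/4 = 9, where AVC = 176 - 36·9 + 2·9^2 = £14.
Since P = £344 ≥ min AVC = £14, price covers variable cost and the firm should produce.
Solving P = MC: -168 - 72x + 6x^2 = 0 ⇒ x = -2 or 14. On the upward-sloping branch, x* = 14.
Check: AVC at x = 14 is £64 ≤ P, so revenue covers variable cost.
Profit = P·x − TC = 344·14 − 1396 = £3420.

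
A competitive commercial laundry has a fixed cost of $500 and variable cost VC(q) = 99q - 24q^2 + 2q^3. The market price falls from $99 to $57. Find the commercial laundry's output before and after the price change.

Output falls from 8 to 7

MC = 99 - 48q + 6q^2; the shutdown threshold is min AVC = $27 (at q = 6).
At P = $99 ≥ min AVC, set P = MC on the rising branch: q = 8.
At P = $57 ≥ min AVC, set P = MC: q = 7. The firm stays open but cuts output.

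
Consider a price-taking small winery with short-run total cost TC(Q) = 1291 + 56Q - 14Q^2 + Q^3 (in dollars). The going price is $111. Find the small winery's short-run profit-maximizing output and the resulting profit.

Profit = -$323 at Q = 11

AVC = 56 - 14Q + Q^2 has its minimum $7 at Q = 7; price $111 clears that bar, so the firm operates.
With MC = 56 - 28Q + 3Q^2, P = MC on the upward-sloping part at Q* = 11.
TR = 111·11 = 1221. TC = 1291 + 253 = 1544. Profit = 1221 − 1544 = -$323.
That loss of $323 beats the $1291 the firm would lose by shutting down; producing recovers $968 of fixed cost.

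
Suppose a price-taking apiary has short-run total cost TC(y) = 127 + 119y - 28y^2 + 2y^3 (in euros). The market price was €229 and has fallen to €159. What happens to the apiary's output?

Output falls from 11 to 10

AVC = 119 - 28y + 2y^2, minimized at y = 7 where min AVC = €21. MC = 119 - 56y + 6y^2.
At P = €229 ≥ min AVC, set P = MC on the rising branch: y = 11.
At P = €159 ≥ min AVC, set P = MC: y = 10. The firm stays open but cuts output.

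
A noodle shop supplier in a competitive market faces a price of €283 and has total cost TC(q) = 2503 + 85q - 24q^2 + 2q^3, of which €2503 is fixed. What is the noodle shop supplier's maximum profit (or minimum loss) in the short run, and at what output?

AVC = 85 - 24q + 2q^2; min AVC = €13 at q = 6. Since P = €283 ≥ min AVC, the firm produces.
With MC = 85 - 48q + 6q^2, P = MC on the upward-sloping part at q* = 11.
TR = 283·11 = 3113. TC = 2503 + 693 = 3196. Profit = 3113 − 3196 = -€83.
That loss of €83 beats the €2503 the firm would lose by shutting down; producing recovers €2420 of fixed cost.

Profit = -€83 at q = 11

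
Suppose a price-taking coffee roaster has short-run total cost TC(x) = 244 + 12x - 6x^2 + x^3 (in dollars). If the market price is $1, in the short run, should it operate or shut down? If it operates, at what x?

Strip out fixed cost: VC = 12x - 6x^2 + x^3. Then AVC = 12 - 6x + x^2 and MC = 12 - 12x + 3x^2.
The AVC parabola has its vertex at x = 6/2 = 3, where AVC = 12 - 6·3 + 3^2 = $3.
P = $1 lies below min AVC = $3; no output level covers variable cost.
Shutting down limits the loss to fixed cost, $244.

Shut down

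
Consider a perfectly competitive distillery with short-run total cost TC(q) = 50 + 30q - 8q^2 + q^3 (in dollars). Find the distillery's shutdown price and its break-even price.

AVC = 30 - 8q + q^2; minimized at q = 4, giving min AVC = $14. That is the shutdown price.
ATC = 50/q + 30 - 8q + q^2. Setting dATC/dq = −50/q^2 − 8 + 2q = 0 gives q = 5 (since 2·5^3 − 8·5^2 = 50).
min ATC = 50/5 + 30 − 8·5 + 5^2 = $25. That is the break-even price.
Between these two prices the firm operates at a loss; above $25 it earns a profit.

Shutdown price = $14; break-even price = $25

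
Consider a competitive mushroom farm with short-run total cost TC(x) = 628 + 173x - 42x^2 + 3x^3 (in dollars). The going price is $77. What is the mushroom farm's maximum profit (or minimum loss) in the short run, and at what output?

Profit = -$244 at x = 8

AVC = 173 - 42x + 3x^2; min AVC = $26 at x = 7. Since P = $77 ≥ min AVC, the firm produces.
MC = 173 - 84x + 9x^2. Setting P = MC and taking the root on the rising branch gives x* = 8.
TR = 77·8 = 616. TC = 628 + 232 = 860. Profit = 616 − 860 = -$244.
Shutting down would mean losing the fixed cost of $628, so operating at a loss of $244 is better by $384.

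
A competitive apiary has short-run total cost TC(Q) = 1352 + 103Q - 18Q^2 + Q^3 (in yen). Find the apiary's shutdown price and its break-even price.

Shutdown price = ¥22; break-even price = ¥142

AVC = 103 - 18Q + Q^2; minimized at Q = 9, giving min AVC = ¥22. That is the shutdown price.
ATC = 1352/Q + 103 - 18Q + Q^2. Setting dATC/dQ = −1352/Q^2 − 18 + 2Q = 0 gives Q = 13 (since 2·13^3 − 18·13^2 = 1352).
min ATC = 1352/13 + 103 − 18·13 + 13^2 = ¥142. That is the break-even price.
Between these two prices the firm operates at a loss; above ¥142 it earns a profit.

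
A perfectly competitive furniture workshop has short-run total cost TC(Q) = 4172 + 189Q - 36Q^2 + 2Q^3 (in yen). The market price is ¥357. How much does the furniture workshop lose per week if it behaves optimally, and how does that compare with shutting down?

Profit = -¥252 at Q = 14

AVC = 189 - 36Q + 2Q^2 has its minimum ¥27 at Q = 9; price ¥357 clears that bar, so the firm operates.
MC = 189 - 72Q + 6Q^2. Setting P = MC and taking the root on the rising branch gives Q* = 14.
TR = 357·14 = 4998. TC = 4172 + 1078 = 5250. Profit = 4998 − 5250 = -¥252.
That loss of ¥252 beats the ¥4172 the firm would lose by shutting down; producing recovers ¥3920 of fixed cost.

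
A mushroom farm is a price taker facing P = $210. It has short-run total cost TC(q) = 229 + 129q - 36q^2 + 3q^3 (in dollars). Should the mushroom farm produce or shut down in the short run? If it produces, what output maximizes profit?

Produce at q = 9

From TC, MC = TC'(q) = 129 - 72q + 9q^2 and AVC = VC/q = 129 - 36q + 3q^2.
AVC is minimized where dAVC/dq = -36 + 6q = 0, at q = 6; min AVC = 129 - 36·6 + 3·6^2 = $21.
P = $210 exceeds min AVC = $21, so the firm stays open.
Set P = MC: 210 = 129 - 72q + 9q^2 → -81 - 72q + 9q^2 = 0. The roots are q = -1 and q = 9; the profit-maximizing output is on the rising part of MC, so q* = 9.
Check: AVC at q = 9 is $48 ≤ P, so revenue covers variable cost.
Profit = P·q − TC = 210·9 − 661 = $1229.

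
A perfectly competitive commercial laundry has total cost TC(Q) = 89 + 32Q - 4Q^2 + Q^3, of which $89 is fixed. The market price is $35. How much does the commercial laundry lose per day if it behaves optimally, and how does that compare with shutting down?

Profit = -$71 at Q = 3

AVC = 32 - 4Q + Q^2 has its minimum $28 at Q = 2; price $35 clears that bar, so the firm operates.
With MC = 32 - 8Q + 3Q^2, P = MC on the upward-sloping part at Q* = 3.
TR = 35·3 = 105. TC = 89 + 87 = 176. Profit = 105 − 176 = -$71.
By producing, the firm covers all variable cost plus $18 of fixed cost; shutting down would lose the full $89.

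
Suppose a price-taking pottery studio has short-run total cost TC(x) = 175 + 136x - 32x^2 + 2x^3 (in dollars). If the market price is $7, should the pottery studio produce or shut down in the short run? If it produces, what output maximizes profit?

Shut down

Strip out fixed cost: VC = 136x - 32x^2 + 2x^3. Then AVC = 136 - 32x + 2x^2 and MC = 136 - 64x + 6x^2.
The AVC parabola has its vertex at x = 32/4 = 8, where AVC = 136 - 32·8 + 2·8^2 = $8.
With P < min AVC ($7 < $8), every unit sold adds to the loss.
Best response: produce nothing and absorb the $175 fixed cost.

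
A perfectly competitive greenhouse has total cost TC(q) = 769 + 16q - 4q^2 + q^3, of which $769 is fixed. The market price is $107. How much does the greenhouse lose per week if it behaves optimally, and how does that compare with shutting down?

Profit = -$279 at q = 7

AVC = 16 - 4q + q^2 has its minimum $12 at q = 2; price $107 clears that bar, so the firm operates.
MC = 16 - 8q + 3q^2. Setting P = MC and taking the root on the rising branch gives q* = 7.
TR = 107·7 = 749. TC = 769 + 259 = 1028. Profit = 749 − 1028 = -$279.
That loss of $279 beats the $769 the firm would lose by shutting down; producing recovers $490 of fixed cost.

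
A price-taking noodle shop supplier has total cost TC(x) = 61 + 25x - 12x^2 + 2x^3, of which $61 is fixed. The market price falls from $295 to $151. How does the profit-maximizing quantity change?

Output falls from 9 to 7

AVC = 25 - 12x + 2x^2, minimized at x = 3 where min AVC = $7. MC = 25 - 24x + 6x^2.
With P = $295 above the shutdown price, P = MC gives x = 9.
At P = $151 ≥ min AVC, set P = MC: x = 7. The firm stays open but cuts output.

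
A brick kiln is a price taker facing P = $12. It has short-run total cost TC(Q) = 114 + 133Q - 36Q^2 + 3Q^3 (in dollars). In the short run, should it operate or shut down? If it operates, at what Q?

Shut down

Variable cost is VC = 133Q - 36Q^2 + 3Q^3, so AVC = VC/Q = 133 - 36Q + 3Q^2 and MC = dTC/dQ = 133 - 72Q + 9Q^2.
The AVC parabola has its vertex at Q = 36/6 = 6, where AVC = 133 - 36·6 + 3·6^2 = $25.
Since P = $12 < min AVC = $25, price fails to cover variable cost at any output.
Shutting down limits the loss to fixed cost, $114.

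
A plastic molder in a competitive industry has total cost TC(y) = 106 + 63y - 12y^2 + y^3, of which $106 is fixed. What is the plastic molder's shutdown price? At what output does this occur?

$27 per unit, at y = 6

Short-run supply begins at min AVC. From VC = 63y - 12y^2 + y^3, AVC = 63 - 12y + y^2.
At the minimum of AVC, MC = AVC. MC = 63 - 24y + 3y^2; setting MC = AVC gives 2y^2 - 12y = 0, so y = 6. min AVC = 27.
For P < $27 the firm produces nothing.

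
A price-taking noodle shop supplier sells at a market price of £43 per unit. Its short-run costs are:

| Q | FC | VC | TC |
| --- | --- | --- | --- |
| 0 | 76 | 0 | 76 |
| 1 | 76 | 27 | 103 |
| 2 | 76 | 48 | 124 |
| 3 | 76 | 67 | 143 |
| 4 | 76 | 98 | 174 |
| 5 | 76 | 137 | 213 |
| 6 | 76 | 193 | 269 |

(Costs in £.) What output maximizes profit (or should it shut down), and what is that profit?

Q = 5; profit = £2

Compute π = P·Q − TC at each output: Q=0: -76; Q=1: -60; Q=2: -38; Q=3: -14; Q=4: -2; Q=5: 2; Q=6: -11.
Profit is maximized at Q = 5. AVC there is 137/5 = £27.40 ≤ P, so producing beats shutting down (which would give -£76).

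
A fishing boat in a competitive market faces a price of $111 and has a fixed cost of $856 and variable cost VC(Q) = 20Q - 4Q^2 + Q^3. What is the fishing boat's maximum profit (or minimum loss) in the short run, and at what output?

AVC = 20 - 4Q + Q^2 has its minimum $16 at Q = 2; price $111 clears that bar, so the firm operates.
With MC = 20 - 8Q + 3Q^2, P = MC on the upward-sloping part at Q* = 7.
TR = 111·7 = 777. TC = 856 + 287 = 1143. Profit = 777 − 1143 = -$366.
By producing, the firm covers all variable cost plus $490 of fixed cost; shutting down would lose the full $856.

Profit = -$366 at Q = 7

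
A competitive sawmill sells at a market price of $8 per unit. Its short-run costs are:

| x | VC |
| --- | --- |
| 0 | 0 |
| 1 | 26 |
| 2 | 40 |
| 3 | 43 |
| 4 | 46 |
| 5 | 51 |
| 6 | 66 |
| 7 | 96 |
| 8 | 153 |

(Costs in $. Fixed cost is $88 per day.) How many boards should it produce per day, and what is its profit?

x = 0 (shut down); profit = -$88

Tabulate TR − TC: x=0: -88; x=1: -106; x=2: -112; x=3: -107; x=4: -102; x=5: -99; x=6: -106; x=7: -128; x=8: -177.
Profit is highest at x = 0. Equivalently, the lowest AVC in the table is 51/5 ≈ $10.20 at x = 5, and P = $8 falls below it — price never covers variable cost, so the firm shuts down and loses only its fixed cost.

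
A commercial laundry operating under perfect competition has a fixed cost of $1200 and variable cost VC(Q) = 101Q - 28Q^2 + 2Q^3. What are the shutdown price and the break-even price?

Shutdown price = min AVC. AVC = 101 - 28Q + 2Q^2, with vertex at Q = 7 and minimum $3.
ATC = 1200/Q + 101 - 28Q + 2Q^2. Setting dATC/dQ = −1200/Q^2 − 28 + 4Q = 0 gives Q = 10 (since 4·10^3 − 28·10^2 = 1200).
min ATC = 1200/10 + 101 − 28·10 + 2·10^2 = $141. That is the break-even price.
Between these two prices the firm operates at a loss; above $141 it earns a profit.

Shutdown price = $3; break-even price = $141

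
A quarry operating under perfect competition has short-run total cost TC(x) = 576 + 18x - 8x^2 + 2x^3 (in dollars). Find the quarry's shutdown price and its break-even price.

Shutdown price = min AVC. AVC = 18 - 8x + 2x^2, with vertex at x = 2 and minimum $10.
ATC = 576/x + 18 - 8x + 2x^2. Setting dATC/dx = −576/x^2 − 8 + 4x = 0 gives x = 6 (since 4·6^3 − 8·6^2 = 576).
min ATC = 576/6 + 18 − 8·6 + 2·6^2 = $138. That is the break-even price.
Between these two prices the firm operates at a loss; above $138 it earns a profit.

Shutdown price = $10; break-even price = $138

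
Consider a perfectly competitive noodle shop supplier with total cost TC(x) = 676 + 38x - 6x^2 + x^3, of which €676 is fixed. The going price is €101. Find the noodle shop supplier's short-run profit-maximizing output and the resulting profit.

Profit = -€284 at x = 7

AVC = 38 - 6x + x^2; min AVC = €29 at x = 3. Since P = €101 ≥ min AVC, the firm produces.
MC = 38 - 12x + 3x^2. Setting P = MC and taking the root on the rising branch gives x* = 7.
TR = 101·7 = 707. TC = 676 + 315 = 991. Profit = 707 − 991 = -€284.
By producing, the firm covers all variable cost plus €392 of fixed cost; shutting down would lose the full €676.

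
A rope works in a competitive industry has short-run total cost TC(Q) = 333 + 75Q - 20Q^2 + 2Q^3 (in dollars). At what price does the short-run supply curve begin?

The firm shuts down when price falls below the minimum of average variable cost. AVC = VC/Q = 75 - 20Q + 2Q^2.
At the minimum of AVC, MC = AVC. MC = 75 - 40Q + 6Q^2; setting MC = AVC gives 4Q^2 - 20Q = 0, so Q = 5. min AVC = 25.
For P < $25 the firm produces nothing.

$25 per unit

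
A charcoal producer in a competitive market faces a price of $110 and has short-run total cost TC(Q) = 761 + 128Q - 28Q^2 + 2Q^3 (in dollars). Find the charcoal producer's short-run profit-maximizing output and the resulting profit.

Profit = -$113 at Q = 9

AVC = 128 - 28Q + 2Q^2; min AVC = $30 at Q = 7. Since P = $110 ≥ min AVC, the firm produces.
With MC = 128 - 56Q + 6Q^2, P = MC on the upward-sloping part at Q* = 9.
TR = 110·9 = 990. TC = 761 + 342 = 1103. Profit = 990 − 1103 = -$113.
Shutting down would mean losing the fixed cost of $761, so operating at a loss of $113 is better by $648.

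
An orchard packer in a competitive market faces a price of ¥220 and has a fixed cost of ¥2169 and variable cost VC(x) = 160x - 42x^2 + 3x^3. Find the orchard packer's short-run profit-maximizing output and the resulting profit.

Profit = -¥369 at x = 10

AVC = 160 - 42x + 3x^2; min AVC = ¥13 at x = 7. Since P = ¥220 ≥ min AVC, the firm produces.
With MC = 160 - 84x + 9x^2, P = MC on the upward-sloping part at x* = 10.
TR = 220·10 = 2200. TC = 2169 + 400 = 2569. Profit = 2200 − 2569 = -¥369.
By producing, the firm covers all variable cost plus ¥1800 of fixed cost; shutting down would lose the full ¥2169.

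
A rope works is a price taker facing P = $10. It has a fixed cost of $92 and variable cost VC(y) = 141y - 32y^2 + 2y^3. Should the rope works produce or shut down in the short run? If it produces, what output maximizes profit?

From TC, MC = TC'(y) = 141 - 64y + 6y^2 and AVC = VC/y = 141 - 32y + 2y^2.
AVC is minimized where dAVC/dy = -32 + 4y = 0, at y = 8; min AVC = 141 - 32·8 + 2·8^2 = $13.
Since P = $10 < min AVC = $13, price fails to cover variable cost at any output.
The firm minimizes its loss by shutting down and losing only its fixed cost of $92.

Shut down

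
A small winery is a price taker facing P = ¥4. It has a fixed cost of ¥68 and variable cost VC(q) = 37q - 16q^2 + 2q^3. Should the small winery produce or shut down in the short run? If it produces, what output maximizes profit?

Variable cost is VC = 37q - 16q^2 + 2q^3, so AVC = VC/q = 37 - 16q + 2q^2 and MC = dTC/dq = 37 - 32q + 6q^2.
The AVC parabola has its vertex at q = 16/4 = 4, where AVC = 37 - 16·4 + 2·4^2 = ¥5.
P = ¥4 lies below min AVC = ¥5; no output level covers variable cost.
The firm minimizes its loss by shutting down and losing only its fixed cost of ¥68.

Shut down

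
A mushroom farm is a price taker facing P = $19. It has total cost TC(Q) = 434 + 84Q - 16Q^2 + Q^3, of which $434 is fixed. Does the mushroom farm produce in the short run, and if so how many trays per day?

From TC, MC = TC'(Q) = 84 - 32Q + 3Q^2 and AVC = VC/Q = 84 - 16Q + Q^2.
AVC hits its minimum where MC = AVC, at Q = 8, giving min AVC = 84 - 16·8 + 8^2 = $20.
Since P = $19 < min AVC = $20, price fails to cover variable cost at any output.
Shutting down limits the loss to fixed cost, $434.

Shut down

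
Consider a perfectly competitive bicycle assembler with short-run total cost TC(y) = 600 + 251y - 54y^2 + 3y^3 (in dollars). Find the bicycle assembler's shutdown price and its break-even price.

Shutdown price = min AVC. AVC = 251 - 54y + 3y^2, with vertex at y = 9 and minimum $8.
ATC = 600/y + 251 - 54y + 3y^2. Setting dATC/dy = −600/y^2 − 54 + 6y = 0 gives y = 10 (since 6·10^3 − 54·10^2 = 600).
min ATC = 600/10 + 251 − 54·10 + 3·10^2 = $71. That is the break-even price.
Between these two prices the firm operates at a loss; above $71 it earns a profit.

Shutdown price = $8; break-even price = $71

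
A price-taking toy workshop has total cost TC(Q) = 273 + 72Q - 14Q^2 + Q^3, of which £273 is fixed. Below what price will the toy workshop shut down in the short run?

The firm shuts down when price falls below the minimum of average variable cost. AVC = VC/Q = 72 - 14Q + Q^2.
dAVC/dQ = -14 + 2Q = 0 gives Q = 7. min AVC = 72 - 14·7 + 7^2 = 23.
The firm shuts down for any P below £23.

£23 per unit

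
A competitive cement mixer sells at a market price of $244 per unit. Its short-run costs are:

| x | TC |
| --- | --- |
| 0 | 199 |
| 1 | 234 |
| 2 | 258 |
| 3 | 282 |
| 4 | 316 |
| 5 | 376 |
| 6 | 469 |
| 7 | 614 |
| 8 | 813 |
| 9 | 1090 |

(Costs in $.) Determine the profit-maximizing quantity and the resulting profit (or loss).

Compute π = P·x − TC at each output: x=0: -199; x=1: 10; x=2: 230; x=3: 450; x=4: 660; x=5: 844; x=6: 995; x=7: 1094; x=8: 1139; x=9: 1106.
Profit is maximized at x = 8. AVC there is 614/8 = $76.75 ≤ P, so producing beats shutting down (which would give -$199).

x = 8; profit = $1139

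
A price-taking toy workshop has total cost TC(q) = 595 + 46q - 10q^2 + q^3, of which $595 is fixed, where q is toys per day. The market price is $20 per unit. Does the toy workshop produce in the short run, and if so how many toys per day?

From TC, MC = TC'(q) = 46 - 20q + 3q^2 and AVC = VC/q = 46 - 10q + q^2.
AVC is minimized where dAVC/dq = -10 + 2q = 0, at q = 5; min AVC = 46 - 10·5 + 5^2 = $21.
With P < min AVC ($20 < $21), every unit sold adds to the loss.
Shutting down limits the loss to fixed cost, $595.

Shut down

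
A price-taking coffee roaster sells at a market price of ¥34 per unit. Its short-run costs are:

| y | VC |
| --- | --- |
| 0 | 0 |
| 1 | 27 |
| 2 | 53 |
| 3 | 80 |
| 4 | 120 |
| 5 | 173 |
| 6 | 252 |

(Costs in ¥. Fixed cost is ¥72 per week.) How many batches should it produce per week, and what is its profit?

y = 3; profit = -¥50

Profit at each row (π = 34y − TC): y=0: -72; y=1: -65; y=2: -57; y=3: -50; y=4: -56; y=5: -75; y=6: -120.
Profit is maximized at y = 3. AVC there is 80/3 = ¥26.67 ≤ P, so producing beats shutting down (which would give -¥72).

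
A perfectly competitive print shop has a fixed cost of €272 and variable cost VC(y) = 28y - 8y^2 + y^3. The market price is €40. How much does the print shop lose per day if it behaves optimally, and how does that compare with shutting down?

AVC = 28 - 8y + y^2; min AVC = €12 at y = 4. Since P = €40 ≥ min AVC, the firm produces.
MC = 28 - 16y + 3y^2. Setting P = MC and taking the root on the rising branch gives y* = 6.
TR = 40·6 = 240. TC = 272 + 96 = 368. Profit = 240 − 368 = -€128.
That loss of €128 beats the €272 the firm would lose by shutting down; producing recovers €144 of fixed cost.

Profit = -€128 at y = 6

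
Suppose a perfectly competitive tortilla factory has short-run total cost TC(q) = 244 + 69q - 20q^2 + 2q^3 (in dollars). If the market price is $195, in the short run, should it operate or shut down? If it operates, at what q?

From TC, MC = TC'(q) = 69 - 40q + 6q^2 and AVC = VC/q = 69 - 20q + 2q^2.
AVC hits its minimum where MC = AVC, at q = 5, giving min AVC = 69 - 20·5 + 2·5^2 = $19.
Because $195 ≥ $19, revenue can cover variable cost; the firm operates.
Set P = MC: 195 = 69 - 40q + 6q^2 → -126 - 40q + 6q^2 = 0. The roots are q = -7/3 and q = 9; the profit-maximizing output is on the rising part of MC, so q* = 9.
Check: AVC at q = 9 is $51 ≤ P, so revenue covers variable cost.
Profit = P·q − TC = 195·9 − 703 = $1052.

Produce at q = 9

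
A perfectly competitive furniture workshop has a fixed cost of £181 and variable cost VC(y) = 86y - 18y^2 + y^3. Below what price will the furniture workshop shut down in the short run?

£5 per unit

The firm shuts down when price falls below the minimum of average variable cost. AVC = VC/y = 86 - 18y + y^2.
At the minimum of AVC, MC = AVC. MC = 86 - 36y + 3y^2; setting MC = AVC gives 2y^2 - 18y = 0, so y = 9. min AVC = 5.
The firm shuts down for any P below £5.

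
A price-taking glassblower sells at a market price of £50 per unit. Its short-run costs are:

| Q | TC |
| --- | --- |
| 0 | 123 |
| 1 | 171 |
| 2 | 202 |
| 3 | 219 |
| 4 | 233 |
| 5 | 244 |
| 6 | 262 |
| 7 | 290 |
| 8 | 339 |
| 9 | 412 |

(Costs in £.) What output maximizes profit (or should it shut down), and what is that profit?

Q = 8; profit = £61

Profit at each row (π = 50Q − TC): Q=0: -123; Q=1: -121; Q=2: -102; Q=3: -69; Q=4: -33; Q=5: 6; Q=6: 38; Q=7: 60; Q=8: 61; Q=9: 38.
Profit is maximized at Q = 8. AVC there is 216/8 = £27 ≤ P, so producing beats shutting down (which would give -£123).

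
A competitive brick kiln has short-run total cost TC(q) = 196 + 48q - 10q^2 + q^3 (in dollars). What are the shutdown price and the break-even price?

AVC = 48 - 10q + q^2; minimized at q = 5, giving min AVC = $23. That is the shutdown price.
ATC = 196/q + 48 - 10q + q^2. Setting dATC/dq = −196/q^2 − 10 + 2q = 0 gives q = 7 (since 2·7^3 − 10·7^2 = 196).
min ATC = 196/7 + 48 − 10·7 + 7^2 = $55. That is the break-even price.
For $23 ≤ P < $55 the firm produces at a loss; below $23 it shuts down.

Shutdown price = $23; break-even price = $55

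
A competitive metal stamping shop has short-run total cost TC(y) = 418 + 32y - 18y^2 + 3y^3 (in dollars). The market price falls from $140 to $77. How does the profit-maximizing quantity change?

Output falls from 6 to 5

AVC = 32 - 18y + 3y^2, minimized at y = 3 where min AVC = $5. MC = 32 - 36y + 9y^2.
At P = $140 ≥ min AVC, set P = MC on the rising branch: y = 6.
At P = $77 ≥ min AVC, set P = MC: y = 5. The firm stays open but cuts output.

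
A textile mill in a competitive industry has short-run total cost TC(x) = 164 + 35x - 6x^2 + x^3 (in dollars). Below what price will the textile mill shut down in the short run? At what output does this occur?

$26 per unit, at x = 3

The firm shuts down when price falls below the minimum of average variable cost. AVC = VC/x = 35 - 6x + x^2.
At the minimum of AVC, MC = AVC. MC = 35 - 12x + 3x^2; setting MC = AVC gives 2x^2 - 6x = 0, so x = 3. min AVC = 26.
The firm shuts down for any P below $26.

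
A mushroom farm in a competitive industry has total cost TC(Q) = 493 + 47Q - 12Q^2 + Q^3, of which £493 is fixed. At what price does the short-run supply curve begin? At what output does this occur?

£11 per unit, at Q = 6

The shutdown price is the minimum of AVC. VC = 47Q - 12Q^2 + Q^3, so AVC = 47 - 12Q + Q^2.
At the minimum of AVC, MC = AVC. MC = 47 - 24Q + 3Q^2; setting MC = AVC gives 2Q^2 - 12Q = 0, so Q = 6. min AVC = 11.
So the shutdown price is £11.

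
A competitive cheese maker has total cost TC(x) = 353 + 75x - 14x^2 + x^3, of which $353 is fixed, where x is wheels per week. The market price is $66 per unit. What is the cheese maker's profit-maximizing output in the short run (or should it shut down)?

Strip out fixed cost: VC = 75x - 14x^2 + x^3. Then AVC = 75 - 14x + x^2 and MC = 75 - 28x + 3x^2.
The AVC parabola has its vertex at x = 14/2 = 7, where AVC = 75 - 14·7 + 7^2 = $26.
Because $66 ≥ $26, revenue can cover variable cost; the firm operates.
Set P = MC: 66 = 75 - 28x + 3x^2 → 9 - 28x + 3x^2 = 0. The roots are x = 1/3 and x = 9; the profit-maximizing output is on the rising part of MC, so x* = 9.
Check: AVC at x = 9 is $30 ≤ P, so revenue covers variable cost.
Profit = P·x − TC = 66·9 − 623 = -$29, a loss, but smaller than the $353 fixed cost the firm would lose by shutting down.

Produce at x = 9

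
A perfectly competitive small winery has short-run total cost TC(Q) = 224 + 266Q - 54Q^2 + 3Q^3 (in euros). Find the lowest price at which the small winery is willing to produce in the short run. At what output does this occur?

Short-run supply begins at min AVC. From VC = 266Q - 54Q^2 + 3Q^3, AVC = 266 - 54Q + 3Q^2.
dAVC/dQ = -54 + 6Q = 0 gives Q = 9. min AVC = 266 - 54·9 + 3·9^2 = 23.
The firm shuts down for any P below €23.

€23 per unit, at Q = 9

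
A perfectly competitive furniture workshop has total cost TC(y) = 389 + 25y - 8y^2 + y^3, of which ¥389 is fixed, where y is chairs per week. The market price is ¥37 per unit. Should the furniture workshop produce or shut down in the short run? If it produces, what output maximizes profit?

Variable cost is VC = 25y - 8y^2 + y^3, so AVC = VC/y = 25 - 8y + y^2 and MC = dTC/dy = 25 - 16y + 3y^2.
AVC hits its minimum where MC = AVC, at y = 4, giving min AVC = 25 - 8·4 + 4^2 = ¥9.
Since P = ¥37 ≥ min AVC = ¥9, price covers variable cost and the firm should produce.
Solving P = MC: -12 - 16y + 3y^2 = 0 ⇒ y = -2/3 or 6. On the upward-sloping branch, y* = 6.
Check: AVC at y = 6 is ¥13 ≤ P, so revenue covers variable cost.
Profit = P·y − TC = 37·6 − 467 = -¥245, a loss, but smaller than the ¥389 fixed cost the firm would lose by shutting down.

Produce at y = 6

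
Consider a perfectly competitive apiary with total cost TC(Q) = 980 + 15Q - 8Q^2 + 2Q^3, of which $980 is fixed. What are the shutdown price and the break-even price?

Shutdown price = $7; break-even price = $197

Shutdown price = min AVC. AVC = 15 - 8Q + 2Q^2, with vertex at Q = 2 and minimum $7.
ATC = 980/Q + 15 - 8Q + 2Q^2. Setting dATC/dQ = −980/Q^2 − 8 + 4Q = 0 gives Q = 7 (since 4·7^3 − 8·7^2 = 980).
min ATC = 980/7 + 15 − 8·7 + 2·7^2 = $197. That is the break-even price.
For $7 ≤ P < $197 the firm produces at a loss; below $7 it shuts down.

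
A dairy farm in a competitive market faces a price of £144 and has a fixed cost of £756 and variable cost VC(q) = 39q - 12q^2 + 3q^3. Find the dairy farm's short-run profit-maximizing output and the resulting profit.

AVC = 39 - 12q + 3q^2 has its minimum £27 at q = 2; price £144 clears that bar, so the firm operates.
With MC = 39 - 24q + 9q^2, P = MC on the upward-sloping part at q* = 5.
TR = 144·5 = 720. TC = 756 + 270 = 1026. Profit = 720 − 1026 = -£306.
Shutting down would mean losing the fixed cost of £756, so operating at a loss of £306 is better by £450.

Profit = -£306 at q = 5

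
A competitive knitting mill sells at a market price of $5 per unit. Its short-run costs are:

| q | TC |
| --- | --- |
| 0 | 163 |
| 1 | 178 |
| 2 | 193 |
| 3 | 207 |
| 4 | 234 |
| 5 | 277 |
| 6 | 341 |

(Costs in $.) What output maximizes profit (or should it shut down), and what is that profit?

q = 0 (shut down); profit = -$163

Profit at each row (π = 5q − TC): q=0: -163; q=1: -173; q=2: -183; q=3: -192; q=4: -214; q=5: -252; q=6: -311.
Profit is highest at q = 0. Equivalently, the lowest AVC in the table is 44/3 ≈ $14.67 at q = 3, and P = $5 falls below it — price never covers variable cost, so the firm shuts down and loses only its fixed cost.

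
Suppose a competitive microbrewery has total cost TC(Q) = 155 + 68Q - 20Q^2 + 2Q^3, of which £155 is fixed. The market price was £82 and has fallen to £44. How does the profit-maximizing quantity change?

AVC = 68 - 20Q + 2Q^2, minimized at Q = 5 where min AVC = £18. MC = 68 - 40Q + 6Q^2.
With P = £82 above the shutdown price, P = MC gives Q = 7.
At P = £44 ≥ min AVC, set P = MC: Q = 6. The firm stays open but cuts output.

Output falls from 7 to 6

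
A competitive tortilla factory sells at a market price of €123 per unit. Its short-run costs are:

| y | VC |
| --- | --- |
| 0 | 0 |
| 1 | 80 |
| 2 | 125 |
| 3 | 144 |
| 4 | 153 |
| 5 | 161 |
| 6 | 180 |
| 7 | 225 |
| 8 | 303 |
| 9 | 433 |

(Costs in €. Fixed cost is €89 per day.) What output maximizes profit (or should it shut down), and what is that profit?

y = 8; profit = €592

Compute π = P·y − TC at each output: y=0: -89; y=1: -46; y=2: 32; y=3: 136; y=4: 250; y=5: 365; y=6: 469; y=7: 547; y=8: 592; y=9: 585.
Profit is maximized at y = 8. AVC there is 303/8 = €37.88 ≤ P, so producing beats shutting down (which would give -€89).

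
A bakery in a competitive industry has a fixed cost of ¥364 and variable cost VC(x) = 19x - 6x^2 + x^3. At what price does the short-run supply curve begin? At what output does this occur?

Short-run supply begins at min AVC. From VC = 19x - 6x^2 + x^3, AVC = 19 - 6x + x^2.
dAVC/dx = -6 + 2x = 0 gives x = 3. min AVC = 19 - 6·3 + 3^2 = 10.
The firm shuts down for any P below ¥10.

¥10 per unit, at x = 3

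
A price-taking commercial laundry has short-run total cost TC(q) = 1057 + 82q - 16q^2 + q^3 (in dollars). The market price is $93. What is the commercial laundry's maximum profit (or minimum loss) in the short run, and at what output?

AVC = 82 - 16q + q^2; min AVC = $18 at q = 8. Since P = $93 ≥ min AVC, the firm produces.
With MC = 82 - 32q + 3q^2, P = MC on the upward-sloping part at q* = 11.
TR = 93·11 = 1023. TC = 1057 + 297 = 1354. Profit = 1023 − 1354 = -$331.
Shutting down would mean losing the fixed cost of $1057, so operating at a loss of $331 is better by $726.

Profit = -$331 at q = 11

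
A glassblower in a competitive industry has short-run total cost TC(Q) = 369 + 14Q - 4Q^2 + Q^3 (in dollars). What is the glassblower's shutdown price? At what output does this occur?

The shutdown price is the minimum of AVC. VC = 14Q - 4Q^2 + Q^3, so AVC = 14 - 4Q + Q^2.
dAVC/dQ = -4 + 2Q = 0 gives Q = 2. min AVC = 14 - 4·2 + 2^2 = 10.
So the shutdown price is $10.

$10 per unit, at Q = 2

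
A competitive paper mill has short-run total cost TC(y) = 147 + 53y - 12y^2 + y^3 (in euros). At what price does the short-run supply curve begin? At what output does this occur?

€17 per unit, at y = 6

Short-run supply begins at min AVC. From VC = 53y - 12y^2 + y^3, AVC = 53 - 12y + y^2.
dAVC/dy = -12 + 2y = 0 gives y = 6. min AVC = 53 - 12·6 + 6^2 = 17.
The firm shuts down for any P below €17.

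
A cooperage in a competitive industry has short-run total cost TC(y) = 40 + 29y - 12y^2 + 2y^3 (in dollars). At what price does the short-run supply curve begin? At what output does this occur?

The shutdown price is the minimum of AVC. VC = 29y - 12y^2 + 2y^3, so AVC = 29 - 12y + 2y^2.
dAVC/dy = -12 + 4y = 0 gives y = 3. min AVC = 29 - 12·3 + 2·3^2 = 11.
The firm shuts down for any P below $11.

$11 per unit, at y = 3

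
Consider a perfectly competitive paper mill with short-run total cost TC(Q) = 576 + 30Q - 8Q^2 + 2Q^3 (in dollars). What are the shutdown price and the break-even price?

Shutdown price = $22; break-even price = $150

AVC = 30 - 8Q + 2Q^2; minimized at Q = 2, giving min AVC = $22. That is the shutdown price.
ATC = 576/Q + 30 - 8Q + 2Q^2. Setting dATC/dQ = −576/Q^2 − 8 + 4Q = 0 gives Q = 6 (since 4·6^3 − 8·6^2 = 576).
min ATC = 576/6 + 30 − 8·6 + 2·6^2 = $150. That is the break-even price.
For $22 ≤ P < $150 the firm produces at a loss; below $22 it shuts down.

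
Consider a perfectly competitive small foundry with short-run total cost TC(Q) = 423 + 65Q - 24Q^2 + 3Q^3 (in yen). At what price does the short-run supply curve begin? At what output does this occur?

¥17 per unit, at Q = 4

The shutdown price is the minimum of AVC. VC = 65Q - 24Q^2 + 3Q^3, so AVC = 65 - 24Q + 3Q^2.
dAVC/dQ = -24 + 6Q = 0 gives Q = 4. min AVC = 65 - 24·4 + 3·4^2 = 17.
For P < ¥17 the firm produces nothing.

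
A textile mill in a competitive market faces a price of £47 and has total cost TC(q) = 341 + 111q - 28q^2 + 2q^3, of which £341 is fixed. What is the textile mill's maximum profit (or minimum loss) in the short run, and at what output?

AVC = 111 - 28q + 2q^2; min AVC = £13 at q = 7. Since P = £47 ≥ min AVC, the firm produces.
With MC = 111 - 56q + 6q^2, P = MC on the upward-sloping part at q* = 8.
TR = 47·8 = 376. TC = 341 + 120 = 461. Profit = 376 − 461 = -£85.
By producing, the firm covers all variable cost plus £256 of fixed cost; shutting down would lose the full £341.

Profit = -£85 at q = 8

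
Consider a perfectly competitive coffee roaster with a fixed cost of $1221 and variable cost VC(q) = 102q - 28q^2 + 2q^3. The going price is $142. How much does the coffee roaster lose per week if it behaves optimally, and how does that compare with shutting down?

Profit = -$21 at q = 10

AVC = 102 - 28q + 2q^2 has its minimum $4 at q = 7; price $142 clears that bar, so the firm operates.
With MC = 102 - 56q + 6q^2, P = MC on the upward-sloping part at q* = 10.
TR = 142·10 = 1420. TC = 1221 + 220 = 1441. Profit = 1420 − 1441 = -$21.
That loss of $21 beats the $1221 the firm would lose by shutting down; producing recovers $1200 of fixed cost.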